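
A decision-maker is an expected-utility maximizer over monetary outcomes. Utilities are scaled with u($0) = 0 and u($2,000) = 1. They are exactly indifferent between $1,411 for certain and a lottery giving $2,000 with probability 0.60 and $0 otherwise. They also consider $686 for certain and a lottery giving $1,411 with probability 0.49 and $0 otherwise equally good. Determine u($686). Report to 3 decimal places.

0.294

First, u($1,411) = 0.60·u($2,000) + 0.40·u($0) = 0.60.
Chaining: u($686) = 0.49·0.60 + 0.51·0.00 = 0.2940.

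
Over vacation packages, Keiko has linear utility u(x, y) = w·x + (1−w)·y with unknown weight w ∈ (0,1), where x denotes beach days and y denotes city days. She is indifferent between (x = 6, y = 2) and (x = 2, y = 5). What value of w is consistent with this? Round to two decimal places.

w = 0.43

Indifference: w·6 + (1−w)·2 = w·2 + (1−w)·5.
Rearranging, 4·w − 3·(1−w) = 0.
So w/(1−w) = 3/4 = 0.7500, giving w = 3/(4+3) = 0.43.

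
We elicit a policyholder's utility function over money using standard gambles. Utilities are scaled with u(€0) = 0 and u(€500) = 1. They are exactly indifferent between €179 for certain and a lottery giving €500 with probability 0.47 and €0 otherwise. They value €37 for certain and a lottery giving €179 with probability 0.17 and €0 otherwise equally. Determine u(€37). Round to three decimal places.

The first gamble pins u(€179): it must equal 0.47·1 + 0.53·0 = 0.47.
Chaining: u(€37) = 0.17·0.47 + 0.83·0.00 = 0.0799.

0.080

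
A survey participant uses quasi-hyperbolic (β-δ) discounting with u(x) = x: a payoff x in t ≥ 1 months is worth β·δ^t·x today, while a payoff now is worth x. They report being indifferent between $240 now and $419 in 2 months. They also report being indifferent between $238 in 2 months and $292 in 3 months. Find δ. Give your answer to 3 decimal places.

The second indifference involves only future payoffs, so β cancels: β·δ^2·238 = β·δ^3·292, giving δ = 238/292 = 0.81507.

δ ≈ 0.815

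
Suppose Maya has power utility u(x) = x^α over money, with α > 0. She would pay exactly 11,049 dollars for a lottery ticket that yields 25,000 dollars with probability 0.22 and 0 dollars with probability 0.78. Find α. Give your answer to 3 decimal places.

α ≈ 1.854

The lottery's expected utility is 0.22·u(25000) + 0.78·u(0) = 0.22·25000^α (since u(0) = 0 for α > 0).
Setting u(11049) equal to that: 11049^α = 0.22·25000^α ⇒ (11049/25000)^α = 0.22.
Taking logs: α·ln(11049/25000) = ln(0.22), so α = -1.514128 / -0.816536 ≈ 1.854.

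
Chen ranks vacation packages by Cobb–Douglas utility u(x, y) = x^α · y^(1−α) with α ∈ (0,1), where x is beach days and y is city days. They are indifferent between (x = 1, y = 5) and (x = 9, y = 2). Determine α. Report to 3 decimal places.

Indifference: 1^α · 5^(1−α) = 9^α · 2^(1−α).
(1/9)^α = (2/5)^(1−α); take logs: α·ln(1/9) = (1−α)·ln(2/5), i.e. α·-2.197225 = (1−α)·-0.916291.
With A = -2.197225 and B = -0.916291: α·A = (1−α)·B, so α = B/(A+B) = -0.916291/-3.113516 ≈ 0.294.

α ≈ 0.294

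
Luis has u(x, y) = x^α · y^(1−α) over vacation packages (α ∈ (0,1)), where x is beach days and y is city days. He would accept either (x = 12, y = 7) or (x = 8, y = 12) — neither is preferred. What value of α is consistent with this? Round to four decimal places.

The Cobb–Douglas utilities coincide, so 12^α·7^(1−α) = 8^α·12^(1−α).
Taking logs: α·ln 12 + (1−α)·ln 7 = α·ln 8 + (1−α)·ln 12, i.e. α·0.4054651 = (1−α)·0.5389965.
So α/(1−α) = (0.5389965)/(0.4054651) = 1.3293290, and α = 1.3293290/2.3293290 ≈ 0.5707.

α ≈ 0.5707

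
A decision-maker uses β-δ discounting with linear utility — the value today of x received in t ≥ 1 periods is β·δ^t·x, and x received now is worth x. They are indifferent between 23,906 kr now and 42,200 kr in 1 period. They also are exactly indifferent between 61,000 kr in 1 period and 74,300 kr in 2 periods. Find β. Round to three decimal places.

β ≈ 0.690

From the later pair, β·δ^1·61000 = β·δ^2·74300; dividing through, δ = 61000/74300 = 0.82100.
Substituting δ into 23906 = β·δ·42200: β = 23906/(34646.030) ≈ 0.690.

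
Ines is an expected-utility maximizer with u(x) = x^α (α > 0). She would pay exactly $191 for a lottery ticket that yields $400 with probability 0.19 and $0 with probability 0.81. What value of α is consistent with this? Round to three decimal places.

The lottery's expected utility is 0.19·u(400) + 0.81·u(0) = 0.19·400^α (since u(0) = 0 for α > 0).
Indifference: 191^α = 0.19·400^α, so (191/400)^α = 0.19.
Take logs: α = ln 0.19 / ln(191/400) ≈ 2.24669.

α ≈ 2.247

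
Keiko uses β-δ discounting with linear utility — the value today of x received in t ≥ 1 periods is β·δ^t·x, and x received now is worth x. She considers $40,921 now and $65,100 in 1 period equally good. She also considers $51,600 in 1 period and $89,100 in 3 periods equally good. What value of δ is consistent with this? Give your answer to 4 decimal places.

The second indifference involves only future payoffs, so β cancels: β·δ^1·51600 = β·δ^3·89100, giving δ^2 = 51600/89100 = 0.57912, so δ = 0.76100.

δ ≈ 0.7610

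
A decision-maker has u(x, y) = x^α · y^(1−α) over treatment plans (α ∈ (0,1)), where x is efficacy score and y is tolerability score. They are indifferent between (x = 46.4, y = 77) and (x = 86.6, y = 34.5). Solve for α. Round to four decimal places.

Set the two utilities equal: 46.4^α·77^(1−α) = 86.6^α·34.5^(1−α).
Taking logs: α·ln 46.4 + (1−α)·ln 77 = α·ln 86.6 + (1−α)·ln 34.5, i.e. α·-0.6240004 = (1−α)·-0.8028461.
Thus α·(-1.4268465) = -0.8028461, so α = -0.8028461/-1.4268465 ≈ 0.5627.

α ≈ 0.5627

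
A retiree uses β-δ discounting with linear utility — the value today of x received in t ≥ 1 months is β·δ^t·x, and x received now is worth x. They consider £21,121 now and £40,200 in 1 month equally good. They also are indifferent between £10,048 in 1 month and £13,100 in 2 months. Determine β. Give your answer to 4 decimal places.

β ≈ 0.6850

Both payoffs in the second observation are in the future, so β drops out: δ^1·10048 = δ^2·13100 ⇒ δ = 10048/13100 = 0.76702.
The first indifference: 21121 = β·δ·40200, so β = 21121/(δ·40200) = 21121/(0.76702·40200) ≈ 0.6850.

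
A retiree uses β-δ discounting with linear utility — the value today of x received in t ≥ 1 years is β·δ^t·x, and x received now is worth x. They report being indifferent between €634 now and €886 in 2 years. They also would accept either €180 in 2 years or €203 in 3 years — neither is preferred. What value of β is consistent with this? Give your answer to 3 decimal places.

From the later pair, β·δ^2·180 = β·δ^3·203; dividing through, δ = 180/203 = 0.88670.
The first indifference: 634 = β·δ^2·886, so β = 634/(δ^2·886) = 634/(0.78624·886) ≈ 0.910.

β ≈ 0.910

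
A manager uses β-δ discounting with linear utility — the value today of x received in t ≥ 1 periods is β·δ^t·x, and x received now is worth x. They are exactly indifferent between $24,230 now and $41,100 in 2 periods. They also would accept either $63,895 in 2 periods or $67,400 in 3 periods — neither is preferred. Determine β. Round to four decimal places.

From the later pair, β·δ^2·63895 = β·δ^3·67400; dividing through, δ = 63895/67400 = 0.94800.
Substituting δ into 24230 = β·δ^2·41100: β = 24230/(36936.503) ≈ 0.6560.

β ≈ 0.6560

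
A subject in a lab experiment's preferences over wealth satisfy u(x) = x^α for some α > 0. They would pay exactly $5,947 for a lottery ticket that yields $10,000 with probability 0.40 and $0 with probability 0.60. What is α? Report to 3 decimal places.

Since u(0) = 0, the lottery's EU is 0.40·10000^α.
Equating: 5947^α = 0.40·10000^α, i.e. 0.5947^α = 0.40.
Take logs: α = ln 0.40 / ln(5947/10000) ≈ 1.76312.

α ≈ 1.763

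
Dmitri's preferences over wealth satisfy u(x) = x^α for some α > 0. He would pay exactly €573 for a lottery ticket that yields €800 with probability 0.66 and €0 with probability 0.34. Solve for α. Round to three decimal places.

α ≈ 1.245

Since u(0) = 0, the lottery's EU is 0.66·800^α.
Equating: 573^α = 0.66·800^α, i.e. 0.7163^α = 0.66.
α = ln(0.66) / ln(573/800) = -0.415515/-0.333726 ≈ 1.245.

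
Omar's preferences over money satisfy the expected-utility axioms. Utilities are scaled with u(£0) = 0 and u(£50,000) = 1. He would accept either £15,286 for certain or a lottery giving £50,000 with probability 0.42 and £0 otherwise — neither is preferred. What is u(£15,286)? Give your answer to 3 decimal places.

0.420

u(£15,286) equals the lottery's expected utility: 0.42·1 + 0.58·0 = 0.42.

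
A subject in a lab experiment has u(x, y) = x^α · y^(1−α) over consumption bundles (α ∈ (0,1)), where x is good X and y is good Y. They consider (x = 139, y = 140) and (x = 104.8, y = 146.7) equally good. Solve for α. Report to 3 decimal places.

α ≈ 0.142

Set the two utilities equal: 139^α·140^(1−α) = 104.8^α·146.7^(1−α).
Taking logs: α·ln 139 + (1−α)·ln 140 = α·ln 104.8 + (1−α)·ln 146.7, i.e. α·0.282420 = (1−α)·0.046747.
So α/(1−α) = (0.046747)/(0.282420) = 0.165523, and α = 0.165523/1.165523 ≈ 0.142.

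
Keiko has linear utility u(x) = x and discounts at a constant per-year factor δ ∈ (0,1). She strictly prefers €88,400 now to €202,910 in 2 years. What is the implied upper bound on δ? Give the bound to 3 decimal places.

The preference means 88400 > δ^2·202910.
Dividing by 202910: δ^2 < 0.43566. Both sides are positive, so the square root keeps the direction.
δ < (88400/202910)^(1/2) ≈ 0.660.

δ < 0.660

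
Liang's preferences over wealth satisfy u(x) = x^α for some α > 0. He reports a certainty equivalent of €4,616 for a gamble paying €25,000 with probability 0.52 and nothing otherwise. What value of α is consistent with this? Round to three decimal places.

The lottery's expected utility is 0.52·u(25000) + 0.48·u(0) = 0.52·25000^α (since u(0) = 0 for α > 0).
Setting u(4616) equal to that: 4616^α = 0.52·25000^α ⇒ (4616/25000)^α = 0.52.
α = ln(0.52) / ln(4616/25000) = -0.653926/-1.689347 ≈ 0.387.

α ≈ 0.387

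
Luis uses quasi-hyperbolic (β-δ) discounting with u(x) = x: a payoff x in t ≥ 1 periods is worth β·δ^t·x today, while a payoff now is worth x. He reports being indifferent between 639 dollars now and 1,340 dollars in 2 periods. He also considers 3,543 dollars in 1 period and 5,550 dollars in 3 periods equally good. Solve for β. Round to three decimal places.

Both payoffs in the second observation are in the future, so β drops out: δ^1·3543 = δ^3·5550 ⇒ δ^2 = 3543/5550 = 0.63838, so δ = 0.79899.
Substituting δ into 639 = β·δ^2·1340: β = 639/(855.427) ≈ 0.747.

β ≈ 0.747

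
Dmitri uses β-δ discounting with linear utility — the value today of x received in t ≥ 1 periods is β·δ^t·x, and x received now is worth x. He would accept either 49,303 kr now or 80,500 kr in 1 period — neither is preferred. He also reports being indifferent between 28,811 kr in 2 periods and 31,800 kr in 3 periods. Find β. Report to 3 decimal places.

The second indifference involves only future payoffs, so β cancels: β·δ^2·28811 = β·δ^3·31800, giving δ = 28811/31800 = 0.90601.
Now use the now-vs-future pair: 49303 = β·δ·80500 gives β = 49303/(0.90601·80500) ≈ 0.676.

β ≈ 0.676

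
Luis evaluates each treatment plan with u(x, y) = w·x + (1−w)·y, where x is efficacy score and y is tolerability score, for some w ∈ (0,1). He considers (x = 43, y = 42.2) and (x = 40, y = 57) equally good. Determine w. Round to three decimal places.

w = 0.831

Equating utilities: w·43 + (1−w)·42.2 = w·40 + (1−w)·57.
Rearranging, 3·w − 14.8·(1−w) = 0.
Hence w = 14.8/(3+14.8) = 14.8/17.8 = 0.831.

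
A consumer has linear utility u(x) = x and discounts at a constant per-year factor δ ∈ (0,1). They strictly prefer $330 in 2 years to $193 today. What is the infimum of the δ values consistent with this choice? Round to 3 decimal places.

δ > 0.765

The preference means 193 < δ^2·330.
Hence δ^2 > 193/330 = 0.58485, and x ↦ x^(1/2) is increasing on (0,∞).
δ > 0.58485^(1/2) = 0.765.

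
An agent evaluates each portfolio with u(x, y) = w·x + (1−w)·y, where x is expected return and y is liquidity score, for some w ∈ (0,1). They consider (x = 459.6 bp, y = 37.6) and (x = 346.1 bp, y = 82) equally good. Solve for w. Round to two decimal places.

u(459.6,37.6) = u(346.1,82) means w·459.6 + (1−w)·37.6 = w·346.1 + (1−w)·82.
Collecting terms: w·113.5 = (1−w)·44.4.
So w/(1−w) = 44.4/113.5 = 0.3912, giving w = 44.4/(113.5+44.4) = 0.28.

w = 0.28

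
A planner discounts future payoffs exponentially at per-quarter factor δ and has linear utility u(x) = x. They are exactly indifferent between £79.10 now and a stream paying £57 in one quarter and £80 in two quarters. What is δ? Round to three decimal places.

δ ≈ 0.700

Present value of the stream is 57·δ + 80·δ². Indifference gives 57δ + 80δ² = 79.10.
That is, 80δ² + 57δ − 79.10 = 0, a quadratic in δ.
The positive root is δ = [−57 + √(57² + 4·80·79.10)] / (2·80) = (−57 + 169.000)/160 ≈ 0.700.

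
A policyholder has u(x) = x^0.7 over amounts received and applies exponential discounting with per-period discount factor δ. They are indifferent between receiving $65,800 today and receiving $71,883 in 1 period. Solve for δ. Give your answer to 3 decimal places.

Equating discounted utilities: u(65800) = δ·u(71883) ⇒ δ = u(65800)/u(71883).
Since u(x) = x^0.7, δ = (65800/71883)^0.7 = 0.91538^0.7 = 0.93998.

δ ≈ 0.940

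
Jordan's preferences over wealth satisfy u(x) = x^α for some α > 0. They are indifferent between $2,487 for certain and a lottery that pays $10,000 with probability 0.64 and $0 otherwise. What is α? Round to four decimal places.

α ≈ 0.3207

The lottery's expected utility is 0.64·u(10000) + 0.36·u(0) = 0.64·10000^α (since u(0) = 0 for α > 0).
Setting u(2487) equal to that: 2487^α = 0.64·10000^α ⇒ (2487/10000)^α = 0.64.
Take logs: α = ln 0.64 / ln(2487/10000) ≈ 0.320722.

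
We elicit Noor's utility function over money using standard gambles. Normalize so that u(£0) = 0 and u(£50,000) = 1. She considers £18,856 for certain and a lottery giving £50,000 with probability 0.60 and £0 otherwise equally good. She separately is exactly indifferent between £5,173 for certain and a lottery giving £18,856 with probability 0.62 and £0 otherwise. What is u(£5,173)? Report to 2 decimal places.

0.37

The first gamble pins u(£18,856): it must equal 0.60·1 + 0.40·0 = 0.60.
Then u(£5,173) = 0.62·u(£18,856) + 0.38·u(£0) = 0.62·0.60 + 0.38·0.00 = 0.3720.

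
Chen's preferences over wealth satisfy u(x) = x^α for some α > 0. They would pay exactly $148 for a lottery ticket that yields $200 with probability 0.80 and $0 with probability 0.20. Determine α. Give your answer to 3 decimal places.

The lottery's expected utility is 0.80·u(200) + 0.20·u(0) = 0.80·200^α (since u(0) = 0 for α > 0).
Equating: 148^α = 0.80·200^α, i.e. 0.7400^α = 0.80.
Take logs: α = ln 0.80 / ln(148/200) ≈ 0.74108.

α ≈ 0.741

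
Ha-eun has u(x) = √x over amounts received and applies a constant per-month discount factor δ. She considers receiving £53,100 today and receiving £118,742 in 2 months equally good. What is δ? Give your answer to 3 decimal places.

δ ≈ 0.818

The payoff in 2 months is discounted by δ^2, so u(53100) = δ^2·u(118742) and δ^2 = u(53100)/u(118742).
Since u(x) = √x, δ^2 = √(53100/118742) = 0.66872.
Hence δ = (0.66872)^(1/2) = 0.81775.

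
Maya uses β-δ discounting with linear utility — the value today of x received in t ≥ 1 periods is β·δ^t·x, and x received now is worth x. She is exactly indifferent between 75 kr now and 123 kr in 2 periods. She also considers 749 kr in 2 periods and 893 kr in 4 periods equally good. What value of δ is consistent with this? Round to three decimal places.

Both payoffs in the second observation are in the future, so β drops out: δ^2·749 = δ^4·893 ⇒ δ^2 = 749/893 = 0.83875, so δ = 0.91583.

δ ≈ 0.916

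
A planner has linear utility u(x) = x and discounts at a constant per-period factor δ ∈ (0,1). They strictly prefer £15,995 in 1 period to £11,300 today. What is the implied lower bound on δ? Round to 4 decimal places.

Comparing present values: 11300 < δ·15995.
Dividing through by 15995 gives δ > 0.70647.

δ > 0.7065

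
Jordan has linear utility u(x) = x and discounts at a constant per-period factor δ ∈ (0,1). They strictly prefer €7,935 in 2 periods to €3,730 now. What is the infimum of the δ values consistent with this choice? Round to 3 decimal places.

Under u(x) = x this choice says 3730 < δ^2·7935.
Dividing by 7935: δ^2 > 0.47007. Both sides are positive, so the square root keeps the direction.
δ > 0.47007^(1/2) = 0.686.

δ > 0.686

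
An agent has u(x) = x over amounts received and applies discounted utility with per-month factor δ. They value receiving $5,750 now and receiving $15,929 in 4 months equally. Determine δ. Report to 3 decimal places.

The payoff in 4 months is discounted by δ^4, so u(5750) = δ^4·u(15929) and δ^4 = u(5750)/u(15929).
With u(x) = x: δ^4 = 5750/15929 = 0.36098.
So δ = 0.36098^(1/4) ≈ 0.775.

δ ≈ 0.775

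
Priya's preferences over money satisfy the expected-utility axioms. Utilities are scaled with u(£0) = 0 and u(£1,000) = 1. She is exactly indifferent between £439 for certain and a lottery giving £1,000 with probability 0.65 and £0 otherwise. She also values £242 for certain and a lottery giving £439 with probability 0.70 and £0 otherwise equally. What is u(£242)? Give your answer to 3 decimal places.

0.455

First, u(£439) = 0.65·u(£1,000) + 0.35·u(£0) = 0.65.
Chaining: u(£242) = 0.70·0.65 + 0.30·0.00 = 0.4550.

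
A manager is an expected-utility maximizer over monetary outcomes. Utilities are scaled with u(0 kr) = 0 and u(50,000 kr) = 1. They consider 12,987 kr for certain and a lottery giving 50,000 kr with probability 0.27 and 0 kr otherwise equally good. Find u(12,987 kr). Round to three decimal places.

0.270

u(12,987 kr) equals the lottery's expected utility: 0.27·1 + 0.73·0 = 0.27.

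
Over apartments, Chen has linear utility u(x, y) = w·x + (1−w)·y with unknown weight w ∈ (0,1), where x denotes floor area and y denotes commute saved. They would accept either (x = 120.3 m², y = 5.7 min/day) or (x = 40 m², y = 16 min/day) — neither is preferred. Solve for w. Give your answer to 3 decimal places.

w = 0.114

Indifference: w·120.3 + (1−w)·5.7 = w·40 + (1−w)·16.
w·(120.3−40) = (1−w)·(16−5.7), i.e. w·80.3 = (1−w)·10.3.
So w/(1−w) = 10.3/80.3 = 0.1283, giving w = 10.3/(80.3+10.3) = 0.114.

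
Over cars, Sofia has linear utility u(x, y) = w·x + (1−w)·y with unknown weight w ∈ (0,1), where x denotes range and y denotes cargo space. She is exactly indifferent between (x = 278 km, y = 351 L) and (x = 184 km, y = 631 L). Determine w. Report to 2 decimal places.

u(278,351) = u(184,631) means w·278 + (1−w)·351 = w·184 + (1−w)·631.
Collecting terms: w·94 = (1−w)·280.
The marginal rate of substitution is 280/94, so w = 280/(94+280) = 0.75.

w = 0.75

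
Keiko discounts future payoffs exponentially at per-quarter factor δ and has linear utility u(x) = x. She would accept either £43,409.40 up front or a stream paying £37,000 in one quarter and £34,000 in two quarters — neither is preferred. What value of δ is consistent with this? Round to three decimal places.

δ ≈ 0.710

The stream is worth 37000δ + 34000δ² today, so 37000δ + 34000δ² = 43409.40.
Rearranged: 34000δ² + 37000δ − 43409.40 = 0.
δ = (−37000 + √(37000² + 4·34000·43409.40)) / (2·34000) = (−37000 + √7272678400.00) / 68000 ≈ 0.710.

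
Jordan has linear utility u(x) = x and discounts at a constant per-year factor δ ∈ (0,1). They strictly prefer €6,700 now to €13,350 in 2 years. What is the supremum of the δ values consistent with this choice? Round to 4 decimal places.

The preference means 6700 > δ^2·13350.
Dividing by 13350: δ^2 < 0.50187. Both sides are positive, so the square root keeps the direction.
δ < (6700/13350)^(1/2) ≈ 0.7084.

δ < 0.7084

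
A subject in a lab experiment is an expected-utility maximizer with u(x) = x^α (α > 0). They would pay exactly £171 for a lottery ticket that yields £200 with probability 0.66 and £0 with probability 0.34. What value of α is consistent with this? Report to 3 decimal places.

α ≈ 2.652

The lottery's expected utility is 0.66·u(200) + 0.34·u(0) = 0.66·200^α (since u(0) = 0 for α > 0).
Setting u(171) equal to that: 171^α = 0.66·200^α ⇒ (171/200)^α = 0.66.
Taking logs: α·ln(171/200) = ln(0.66), so α = -0.415515 / -0.156654 ≈ 2.652.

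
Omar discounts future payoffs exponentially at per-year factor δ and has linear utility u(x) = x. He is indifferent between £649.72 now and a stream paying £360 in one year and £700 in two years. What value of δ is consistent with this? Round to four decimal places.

δ ≈ 0.7400

The stream is worth 360δ + 700δ² today, so 360δ + 700δ² = 649.72.
That is, 700δ² + 360δ − 649.72 = 0, a quadratic in δ.
The positive root is δ = [−360 + √(360² + 4·700·649.72)] / (2·700) = (−360 + 1396.000)/1400 ≈ 0.7400.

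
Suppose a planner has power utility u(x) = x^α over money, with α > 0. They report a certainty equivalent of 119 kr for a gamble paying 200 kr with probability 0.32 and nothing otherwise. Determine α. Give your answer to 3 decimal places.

α ≈ 2.195

The lottery's expected utility is 0.32·u(200) + 0.68·u(0) = 0.32·200^α (since u(0) = 0 for α > 0).
Setting u(119) equal to that: 119^α = 0.32·200^α ⇒ (119/200)^α = 0.32.
Taking logs: α·ln(119/200) = ln(0.32), so α = -1.139434 / -0.519194 ≈ 2.195.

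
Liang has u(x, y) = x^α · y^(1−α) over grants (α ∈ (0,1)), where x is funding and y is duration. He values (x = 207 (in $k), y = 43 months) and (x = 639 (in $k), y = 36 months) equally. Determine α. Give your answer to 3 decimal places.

Set the two utilities equal: 207^α·43^(1−α) = 639^α·36^(1−α).
Rearrange to (207/639)^α = (36/43)^(1−α) and take logs: α·-1.127186 = (1−α)·-0.177681.
With A = -1.127186 and B = -0.177681: α·A = (1−α)·B, so α = B/(A+B) = -0.177681/-1.304867 ≈ 0.136.

α ≈ 0.136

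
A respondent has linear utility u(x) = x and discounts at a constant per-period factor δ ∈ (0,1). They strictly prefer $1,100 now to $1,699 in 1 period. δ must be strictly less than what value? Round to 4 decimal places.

Comparing present values: 1100 > δ·1699.
Dividing through by 1699 gives δ < 0.64744.

δ < 0.6474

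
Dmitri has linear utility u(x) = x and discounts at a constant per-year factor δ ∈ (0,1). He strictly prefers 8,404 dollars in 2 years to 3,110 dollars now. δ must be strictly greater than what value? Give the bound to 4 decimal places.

The preference means 3110 < δ^2·8404.
Dividing by 8404: δ^2 > 0.37006. Both sides are positive, so the square root keeps the direction.
δ > (3110/8404)^(1/2) ≈ 0.6083.

δ > 0.6083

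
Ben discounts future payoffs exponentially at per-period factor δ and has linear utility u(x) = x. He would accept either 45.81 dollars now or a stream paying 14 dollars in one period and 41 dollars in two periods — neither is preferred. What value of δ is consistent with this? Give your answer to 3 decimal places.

Equating present values: 45.81 = 14δ + 41δ².
So 41δ² + 14δ − 45.81 = 0.
By the quadratic formula (taking the positive root), δ = (−14 + √7708.84) / 82 ≈ 0.900.

δ ≈ 0.900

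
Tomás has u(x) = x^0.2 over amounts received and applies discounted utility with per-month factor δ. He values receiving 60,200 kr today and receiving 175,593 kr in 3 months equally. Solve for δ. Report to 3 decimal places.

δ ≈ 0.931

Indifference means u(60200) = δ^3 · u(175593), so δ^3 = u(60200)/u(175593).
Since u(x) = x^0.2, δ^3 = (60200/175593)^0.2 = 0.34284^0.2 = 0.80727.
Hence δ = (0.80727)^(1/3) = 0.93112.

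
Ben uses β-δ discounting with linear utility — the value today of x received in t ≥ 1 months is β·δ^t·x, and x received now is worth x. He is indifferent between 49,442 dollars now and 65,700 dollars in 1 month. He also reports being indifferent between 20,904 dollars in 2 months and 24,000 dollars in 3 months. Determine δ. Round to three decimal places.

Both payoffs in the second observation are in the future, so β drops out: δ^2·20904 = δ^3·24000 ⇒ δ = 20904/24000 = 0.87100.

δ ≈ 0.871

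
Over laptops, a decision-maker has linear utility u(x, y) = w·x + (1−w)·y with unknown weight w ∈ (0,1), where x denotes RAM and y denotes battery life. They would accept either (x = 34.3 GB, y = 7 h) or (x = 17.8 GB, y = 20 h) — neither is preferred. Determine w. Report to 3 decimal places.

w = 0.441

Indifference: w·34.3 + (1−w)·7 = w·17.8 + (1−w)·20.
Rearranging, 16.5·w − 13·(1−w) = 0.
Hence w = 13/(16.5+13) = 13/29.5 = 0.441.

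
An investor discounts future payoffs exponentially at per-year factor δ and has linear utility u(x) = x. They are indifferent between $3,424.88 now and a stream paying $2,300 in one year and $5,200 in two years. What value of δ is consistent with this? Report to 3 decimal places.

δ ≈ 0.620

The stream is worth 2300δ + 5200δ² today, so 2300δ + 5200δ² = 3424.88.
Rearranged: 5200δ² + 2300δ − 3424.88 = 0.
The positive root is δ = [−2300 + √(2300² + 4·5200·3424.88)] / (2·5200) = (−2300 + 8748.000)/10400 ≈ 0.620.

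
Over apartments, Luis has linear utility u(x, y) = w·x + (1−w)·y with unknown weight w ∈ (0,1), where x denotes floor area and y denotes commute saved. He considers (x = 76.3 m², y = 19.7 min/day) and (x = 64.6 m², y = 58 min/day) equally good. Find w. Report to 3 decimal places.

Indifference: w·76.3 + (1−w)·19.7 = w·64.6 + (1−w)·58.
Rearranging, 11.7·w − 38.3·(1−w) = 0.
So w/(1−w) = 38.3/11.7 = 3.2735, giving w = 38.3/(11.7+38.3) = 0.766.

w = 0.766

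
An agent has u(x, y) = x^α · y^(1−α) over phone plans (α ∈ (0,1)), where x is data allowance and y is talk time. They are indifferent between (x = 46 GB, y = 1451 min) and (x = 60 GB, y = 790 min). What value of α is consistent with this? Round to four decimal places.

α ≈ 0.6959

Indifference: 46^α · 1451^(1−α) = 60^α · 790^(1−α).
Taking logs: α·ln 46 + (1−α)·ln 1451 = α·ln 60 + (1−α)·ln 790, i.e. α·-0.2657032 = (1−α)·-0.6079753.
With A = -0.2657032 and B = -0.6079753: α·A = (1−α)·B, so α = B/(A+B) = -0.6079753/-0.8736785 ≈ 0.6959.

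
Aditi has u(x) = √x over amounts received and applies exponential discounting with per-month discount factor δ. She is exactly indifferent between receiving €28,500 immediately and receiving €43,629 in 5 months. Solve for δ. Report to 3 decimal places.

δ ≈ 0.958

Equating discounted utilities: u(28500) = δ^5·u(43629) ⇒ δ^5 = u(28500)/u(43629).
Since u(x) = √x, δ^5 = √(28500/43629) = 0.80823.
So δ = 0.80823^(1/5) ≈ 0.958.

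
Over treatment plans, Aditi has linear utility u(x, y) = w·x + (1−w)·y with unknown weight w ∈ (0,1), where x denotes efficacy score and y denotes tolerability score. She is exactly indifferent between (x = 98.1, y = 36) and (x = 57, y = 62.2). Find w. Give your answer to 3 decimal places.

Indifference: w·98.1 + (1−w)·36 = w·57 + (1−w)·62.2.
Rearranging, 41.1·w − 26.2·(1−w) = 0.
Hence w = 26.2/(41.1+26.2) = 26.2/67.3 = 0.389.

w = 0.389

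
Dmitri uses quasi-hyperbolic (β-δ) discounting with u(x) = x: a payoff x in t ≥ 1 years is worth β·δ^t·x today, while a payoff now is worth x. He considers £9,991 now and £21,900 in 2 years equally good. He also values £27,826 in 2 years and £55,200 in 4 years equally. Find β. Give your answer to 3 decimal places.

β ≈ 0.905

Both payoffs in the second observation are in the future, so β drops out: δ^2·27826 = δ^4·55200 ⇒ δ^2 = 27826/55200 = 0.50409, so δ = 0.71000.
Substituting δ into 9991 = β·δ^2·21900: β = 9991/(11039.663) ≈ 0.905.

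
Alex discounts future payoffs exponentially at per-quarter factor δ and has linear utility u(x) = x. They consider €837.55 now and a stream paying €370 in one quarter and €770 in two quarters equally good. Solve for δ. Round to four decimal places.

δ ≈ 0.8300

The stream is worth 370δ + 770δ² today, so 370δ + 770δ² = 837.55.
Rearranged: 770δ² + 370δ − 837.55 = 0.
By the quadratic formula (taking the positive root), δ = (−370 + √2716554.00) / 1540 ≈ 0.8300.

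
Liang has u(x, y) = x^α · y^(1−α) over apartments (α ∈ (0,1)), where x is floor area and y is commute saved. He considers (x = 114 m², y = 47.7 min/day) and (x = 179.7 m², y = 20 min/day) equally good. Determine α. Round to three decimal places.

α ≈ 0.656

Indifference: 114^α · 47.7^(1−α) = 179.7^α · 20^(1−α).
Rearrange to (114/179.7)^α = (20/47.7)^(1−α) and take logs: α·-0.455090 = (1−α)·-0.869199.
With A = -0.455090 and B = -0.869199: α·A = (1−α)·B, so α = B/(A+B) = -0.869199/-1.324289 ≈ 0.656.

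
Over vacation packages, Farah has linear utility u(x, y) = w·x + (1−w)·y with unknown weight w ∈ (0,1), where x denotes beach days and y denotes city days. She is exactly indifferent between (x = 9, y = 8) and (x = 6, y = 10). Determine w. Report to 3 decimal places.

u(9,8) = u(6,10) means w·9 + (1−w)·8 = w·6 + (1−w)·10.
Collecting terms: w·3 = (1−w)·2.
Hence w = 2/(3+2) = 2/5 = 0.400.

w = 0.400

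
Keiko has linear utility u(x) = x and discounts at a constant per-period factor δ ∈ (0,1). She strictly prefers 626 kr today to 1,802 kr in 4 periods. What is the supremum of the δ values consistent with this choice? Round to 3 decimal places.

δ < 0.768

Comparing present values: 626 > δ^4·1802.
Dividing by 1802: δ^4 < 0.34739. Both sides are positive, so the 4th root keeps the direction.
δ < 0.34739^(1/4) = 0.768.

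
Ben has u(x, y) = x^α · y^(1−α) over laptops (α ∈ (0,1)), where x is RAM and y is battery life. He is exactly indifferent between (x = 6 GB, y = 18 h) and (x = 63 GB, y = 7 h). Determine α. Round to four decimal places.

The Cobb–Douglas utilities coincide, so 6^α·18^(1−α) = 63^α·7^(1−α).
(6/63)^α = (7/18)^(1−α); take logs: α·ln(6/63) = (1−α)·ln(7/18), i.e. α·-2.3513753 = (1−α)·-0.9444616.
So α/(1−α) = (-0.9444616)/(-2.3513753) = 0.4016635, and α = 0.4016635/1.4016635 ≈ 0.2866.

α ≈ 0.2866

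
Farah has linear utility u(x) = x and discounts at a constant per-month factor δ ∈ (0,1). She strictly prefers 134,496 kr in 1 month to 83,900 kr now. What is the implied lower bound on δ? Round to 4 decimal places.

Under u(x) = x this choice says 83900 < δ·134496.
So δ > 83900/134496 = 0.62381.

δ > 0.6238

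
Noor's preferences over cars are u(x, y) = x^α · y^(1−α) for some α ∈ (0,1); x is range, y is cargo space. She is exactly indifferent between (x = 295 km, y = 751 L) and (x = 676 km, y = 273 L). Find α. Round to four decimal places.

α ≈ 0.5496

Set the two utilities equal: 295^α·751^(1−α) = 676^α·273^(1−α).
Rearrange to (295/676)^α = (273/751)^(1−α) and take logs: α·-0.8292177 = (1−α)·-1.0119339.
Thus α·(-1.8411516) = -1.0119339, so α = -1.0119339/-1.8411516 ≈ 0.5496.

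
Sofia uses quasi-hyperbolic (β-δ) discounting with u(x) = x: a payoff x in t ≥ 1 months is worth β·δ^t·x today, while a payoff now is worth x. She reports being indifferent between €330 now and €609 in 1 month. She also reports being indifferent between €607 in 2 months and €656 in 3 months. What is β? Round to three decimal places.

β ≈ 0.586

The second indifference involves only future payoffs, so β cancels: β·δ^2·607 = β·δ^3·656, giving δ = 607/656 = 0.92530.
Now use the now-vs-future pair: 330 = β·δ·609 gives β = 330/(0.92530·609) ≈ 0.586.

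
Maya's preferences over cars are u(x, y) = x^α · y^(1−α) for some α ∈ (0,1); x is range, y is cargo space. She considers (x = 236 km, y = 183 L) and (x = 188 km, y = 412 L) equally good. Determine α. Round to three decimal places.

α ≈ 0.781

Indifference: 236^α · 183^(1−α) = 188^α · 412^(1−α).
Taking logs: α·ln 236 + (1−α)·ln 183 = α·ln 188 + (1−α)·ln 412, i.e. α·0.227390 = (1−α)·0.811537.
So α/(1−α) = (0.811537)/(0.227390) = 3.568921, and α = 3.568921/4.568921 ≈ 0.781.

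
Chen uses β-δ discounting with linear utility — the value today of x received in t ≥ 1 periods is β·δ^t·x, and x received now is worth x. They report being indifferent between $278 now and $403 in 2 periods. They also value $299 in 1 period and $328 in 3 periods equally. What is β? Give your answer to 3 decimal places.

The second indifference involves only future payoffs, so β cancels: β·δ^1·299 = β·δ^3·328, giving δ^2 = 299/328 = 0.91159, so δ = 0.95477.
The first indifference: 278 = β·δ^2·403, so β = 278/(δ^2·403) = 278/(0.91159·403) ≈ 0.757.

β ≈ 0.757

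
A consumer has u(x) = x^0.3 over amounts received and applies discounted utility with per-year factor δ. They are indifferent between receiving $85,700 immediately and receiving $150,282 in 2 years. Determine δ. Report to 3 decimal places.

Indifference means u(85700) = δ^2 · u(150282), so δ^2 = u(85700)/u(150282).
Since u(x) = x^0.3, δ^2 = (85700/150282)^0.3 = 0.57026^0.3 = 0.84493.
So δ = 0.84493^(1/2) ≈ 0.919.

δ ≈ 0.919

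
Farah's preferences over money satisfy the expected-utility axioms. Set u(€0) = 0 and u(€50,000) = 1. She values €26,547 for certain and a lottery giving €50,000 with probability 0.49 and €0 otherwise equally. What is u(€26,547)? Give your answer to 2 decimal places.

u(€26,547) equals the lottery's expected utility: 0.49·1 + 0.51·0 = 0.49.

0.49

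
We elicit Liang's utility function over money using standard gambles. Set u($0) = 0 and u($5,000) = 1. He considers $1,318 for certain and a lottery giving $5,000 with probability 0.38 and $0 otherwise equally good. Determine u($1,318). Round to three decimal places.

u($1,318) equals the lottery's expected utility: 0.38·1 + 0.62·0 = 0.38.

0.380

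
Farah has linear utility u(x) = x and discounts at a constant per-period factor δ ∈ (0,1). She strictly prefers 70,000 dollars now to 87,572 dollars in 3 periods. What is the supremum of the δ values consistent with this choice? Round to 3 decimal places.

δ < 0.928

The preference means 70000 > δ^3·87572.
Hence δ^3 < 70000/87572 = 0.79934, and x ↦ x^(1/3) is increasing on (0,∞).
δ < (70000/87572)^(1/3) ≈ 0.928.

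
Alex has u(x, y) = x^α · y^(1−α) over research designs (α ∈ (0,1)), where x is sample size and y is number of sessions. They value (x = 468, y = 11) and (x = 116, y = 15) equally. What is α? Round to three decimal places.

Indifference: 468^α · 11^(1−α) = 116^α · 15^(1−α).
(468/116)^α = (15/11)^(1−α); take logs: α·ln(468/116) = (1−α)·ln(15/11), i.e. α·1.394878 = (1−α)·0.310155.
So α/(1−α) = (0.310155)/(1.394878) = 0.222353, and α = 0.222353/1.222353 ≈ 0.182.

α ≈ 0.182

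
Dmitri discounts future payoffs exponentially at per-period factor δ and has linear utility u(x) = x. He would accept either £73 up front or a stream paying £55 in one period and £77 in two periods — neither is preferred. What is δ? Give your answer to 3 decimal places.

δ ≈ 0.680

The stream is worth 55δ + 77δ² today, so 55δ + 77δ² = 73.
So 77δ² + 55δ − 73 = 0.
The positive root is δ = [−55 + √(55² + 4·77·73)] / (2·77) = (−55 + 159.715)/154 ≈ 0.680.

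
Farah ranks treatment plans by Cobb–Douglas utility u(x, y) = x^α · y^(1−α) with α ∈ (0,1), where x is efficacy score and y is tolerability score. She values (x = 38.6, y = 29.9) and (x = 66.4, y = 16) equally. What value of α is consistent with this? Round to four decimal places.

Indifference: 38.6^α · 29.9^(1−α) = 66.4^α · 16^(1−α).
Rearrange to (38.6/66.4)^α = (16/29.9)^(1−α) and take logs: α·-0.5424448 = (1−α)·-0.6252698.
With A = -0.5424448 and B = -0.6252698: α·A = (1−α)·B, so α = B/(A+B) = -0.6252698/-1.1677146 ≈ 0.5355.

α ≈ 0.5355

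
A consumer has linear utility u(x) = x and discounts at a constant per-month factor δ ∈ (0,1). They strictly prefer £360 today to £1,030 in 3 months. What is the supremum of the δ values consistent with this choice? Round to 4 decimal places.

δ < 0.7044

Comparing present values: 360 > δ^3·1030.
Hence δ^3 < 360/1030 = 0.34951, and x ↦ x^(1/3) is increasing on (0,∞).
δ < 0.34951^(1/3) = 0.7044.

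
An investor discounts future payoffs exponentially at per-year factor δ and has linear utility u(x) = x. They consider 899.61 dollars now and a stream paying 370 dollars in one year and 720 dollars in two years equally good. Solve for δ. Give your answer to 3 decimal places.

δ ≈ 0.890

Equating present values: 899.61 = 370δ + 720δ².
Rearranged: 720δ² + 370δ − 899.61 = 0.
The positive root is δ = [−370 + √(370² + 4·720·899.61)] / (2·720) = (−370 + 1651.598)/1440 ≈ 0.890.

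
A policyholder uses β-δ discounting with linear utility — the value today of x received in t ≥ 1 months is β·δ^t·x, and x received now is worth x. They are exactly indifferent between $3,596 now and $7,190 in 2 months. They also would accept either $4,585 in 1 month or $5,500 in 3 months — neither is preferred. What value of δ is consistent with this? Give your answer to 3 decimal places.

δ ≈ 0.913

The second indifference involves only future payoffs, so β cancels: β·δ^1·4585 = β·δ^3·5500, giving δ^2 = 4585/5500 = 0.83364, so δ = 0.91304.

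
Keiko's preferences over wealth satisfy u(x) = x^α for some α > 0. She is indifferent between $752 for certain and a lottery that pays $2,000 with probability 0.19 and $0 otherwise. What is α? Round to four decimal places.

The lottery's expected utility is 0.19·u(2000) + 0.81·u(0) = 0.19·2000^α (since u(0) = 0 for α > 0).
Indifference: 752^α = 0.19·2000^α, so (752/2000)^α = 0.19.
Taking logs: α·ln(752/2000) = ln(0.19), so α = -1.6607312 / -0.9781661 ≈ 1.6978.

α ≈ 1.6978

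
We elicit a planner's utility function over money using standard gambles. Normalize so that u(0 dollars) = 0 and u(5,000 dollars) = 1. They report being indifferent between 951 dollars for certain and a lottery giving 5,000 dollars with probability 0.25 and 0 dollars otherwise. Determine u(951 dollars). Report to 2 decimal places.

0.25

u(951 dollars) equals the lottery's expected utility: 0.25·1 + 0.75·0 = 0.25.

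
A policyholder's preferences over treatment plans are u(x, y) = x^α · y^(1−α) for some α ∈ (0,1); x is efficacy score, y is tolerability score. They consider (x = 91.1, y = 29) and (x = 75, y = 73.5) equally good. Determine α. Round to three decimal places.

α ≈ 0.827

Indifference: 91.1^α · 29^(1−α) = 75^α · 73.5^(1−α).
Taking logs: α·ln 91.1 + (1−α)·ln 29 = α·ln 75 + (1−α)·ln 73.5, i.e. α·0.194470 = (1−α)·0.929990.
With A = 0.194470 and B = 0.929990: α·A = (1−α)·B, so α = B/(A+B) = 0.929990/1.124460 ≈ 0.827.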